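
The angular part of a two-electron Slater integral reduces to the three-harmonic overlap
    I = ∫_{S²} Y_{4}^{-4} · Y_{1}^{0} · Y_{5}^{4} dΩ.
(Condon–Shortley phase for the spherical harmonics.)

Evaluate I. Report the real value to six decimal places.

0.147319

m-sum 0 ✓  L=10 even ✓  3≤5≤5 ✓
Π(2lᵢ+1) = 9×3×11 = 297
triangle coeff Δ(4,1,5) = 1/495
Σ_t [0,0]: t=0:+1/576 = 1/576
(3j)²=5/99 [(4 1 5; 0 0 0)], sign=-1
Σ_t [0,0]: t=0:+1/40320 = 1/40320
(3j)²=1/55 [(4 1 5; -4 0 4)], sign=-1
⇒ 4πI² = 3/11
I = (+1)√(3/11/(4π)) = 0.14731920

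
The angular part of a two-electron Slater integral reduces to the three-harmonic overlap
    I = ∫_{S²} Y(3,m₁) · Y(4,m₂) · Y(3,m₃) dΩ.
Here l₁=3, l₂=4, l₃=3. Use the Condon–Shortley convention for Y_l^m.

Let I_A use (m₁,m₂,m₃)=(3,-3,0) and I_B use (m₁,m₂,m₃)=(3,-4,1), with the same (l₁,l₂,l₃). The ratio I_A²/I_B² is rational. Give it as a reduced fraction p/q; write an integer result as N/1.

Shared (l₁,l₂,l₃)=(3,4,3): N and (l;000)² cancel in I_A²/I_B².
A: Δ = 4!·2!·4!/11! = 1/34650; Racah Σ t=0..0: t=0:+1/288 = 1/288; ⇒ 3j(3 4 3; 3 -3 0)² = 1/22, sgn -1
B: Δ = 4!·2!·4!/11! = 1/34650; Racah Σ t=0..0: t=0:+1/1152 = 1/1152; ⇒ 3j(3 4 3; 3 -4 1)² = 1/33, sgn +1
I_A²/I_B² = (1/22)/(1/33) = 3/2

3/2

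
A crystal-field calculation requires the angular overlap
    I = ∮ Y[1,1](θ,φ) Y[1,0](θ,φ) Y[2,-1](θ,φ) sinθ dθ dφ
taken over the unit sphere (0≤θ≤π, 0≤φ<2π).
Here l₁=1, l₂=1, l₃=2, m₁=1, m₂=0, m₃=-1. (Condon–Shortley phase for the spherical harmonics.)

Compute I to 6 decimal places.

Checks pass: Σm=0; 4 even; l₃=2∈[0,2].
(2·1+1)(2·1+1)(2·2+1) = 45
Δ: 0! 2! 2! / 5! → 1/30
sum: t=0:+1/1 = 1/1
3j²(1 1 2; 0 0 0) = Δ·Π!·Σ² = 2/15  (sign +1)
sum: t=0:+1/2 = 1/2
3j²(1 1 2; 1 0 -1) = Δ·Π!·Σ² = 1/10  (sign -1)
combine: 4πI² = 45·2/15·1/10 = 3/5
take √, sign -1: I = -0.21850969

-0.218510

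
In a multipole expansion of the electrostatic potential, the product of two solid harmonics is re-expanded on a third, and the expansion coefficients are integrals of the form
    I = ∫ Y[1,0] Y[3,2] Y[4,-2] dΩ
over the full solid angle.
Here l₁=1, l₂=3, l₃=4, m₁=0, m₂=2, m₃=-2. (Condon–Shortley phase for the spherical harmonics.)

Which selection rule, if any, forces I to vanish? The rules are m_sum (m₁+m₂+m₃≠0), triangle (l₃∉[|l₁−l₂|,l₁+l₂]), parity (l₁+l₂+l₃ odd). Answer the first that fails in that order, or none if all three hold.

none

Σmᵢ = 0  ✓
l₃∈[|l₁−l₂|,l₁+l₂]=[2,4], have l₃=4  ✓
Σlᵢ = 8 ⇒ even  ✓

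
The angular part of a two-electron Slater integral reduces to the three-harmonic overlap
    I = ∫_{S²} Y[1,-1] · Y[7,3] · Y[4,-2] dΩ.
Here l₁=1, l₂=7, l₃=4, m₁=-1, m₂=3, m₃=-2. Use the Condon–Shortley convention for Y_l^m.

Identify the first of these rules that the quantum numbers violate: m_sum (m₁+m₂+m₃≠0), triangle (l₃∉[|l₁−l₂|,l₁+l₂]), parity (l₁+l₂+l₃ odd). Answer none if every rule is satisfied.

azimuthal sum: -1 + 3 − 2 = 0  ✓
6 ≤ 4 ≤ 8 (triangle on l)  ✗
L = 1 + 7 + 4 = 12 (even)

triangle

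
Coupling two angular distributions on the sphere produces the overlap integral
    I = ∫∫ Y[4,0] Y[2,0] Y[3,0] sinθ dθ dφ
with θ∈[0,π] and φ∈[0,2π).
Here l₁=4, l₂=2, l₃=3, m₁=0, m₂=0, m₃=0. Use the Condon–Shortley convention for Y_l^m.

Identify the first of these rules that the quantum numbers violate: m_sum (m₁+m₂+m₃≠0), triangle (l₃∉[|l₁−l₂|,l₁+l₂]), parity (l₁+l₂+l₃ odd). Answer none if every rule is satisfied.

m₁+m₂+m₃ = 0 + 0 + 0 = 0  ✓
triangle: |4−2|=2 ≤ l₃=3 ≤ 4+2=6  ✓
parity: l₁+l₂+l₃ = 9 is odd  ✗

parity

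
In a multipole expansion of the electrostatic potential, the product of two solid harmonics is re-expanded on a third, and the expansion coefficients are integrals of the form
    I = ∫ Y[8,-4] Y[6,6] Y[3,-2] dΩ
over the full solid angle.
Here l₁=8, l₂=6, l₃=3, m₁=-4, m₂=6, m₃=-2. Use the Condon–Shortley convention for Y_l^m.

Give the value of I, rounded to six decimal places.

0.000000

Σlᵢ=17 odd — θ-integrand is odd under cosθ→−cosθ; I=0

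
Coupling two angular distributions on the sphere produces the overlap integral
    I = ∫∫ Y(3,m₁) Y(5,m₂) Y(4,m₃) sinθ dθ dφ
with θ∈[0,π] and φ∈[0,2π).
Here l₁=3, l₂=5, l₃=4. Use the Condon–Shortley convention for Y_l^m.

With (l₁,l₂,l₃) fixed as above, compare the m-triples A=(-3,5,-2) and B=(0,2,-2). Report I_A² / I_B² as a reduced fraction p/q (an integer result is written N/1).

75/2

Shared (l₁,l₂,l₃)=(3,5,4): N and (l;000)² cancel in I_A²/I_B².
A: Δ = 4!·2!·6!/13! = 1/180180; Racah Σ t=4..4: t=4:+1/34560 = 1/34560; ⇒ 3j(3 5 4; -3 5 -2)² = 5/286, sgn +1
B: Δ = 4!·2!·6!/13! = 1/180180; Racah Σ t=1..3: t=1:−1/8640 t=2:+1/480 t=3:−1/576 = 1/4320; ⇒ 3j(3 5 4; 0 2 -2)² = 1/2145, sgn +1
I_A²/I_B² = (5/286)/(1/2145) = 75/2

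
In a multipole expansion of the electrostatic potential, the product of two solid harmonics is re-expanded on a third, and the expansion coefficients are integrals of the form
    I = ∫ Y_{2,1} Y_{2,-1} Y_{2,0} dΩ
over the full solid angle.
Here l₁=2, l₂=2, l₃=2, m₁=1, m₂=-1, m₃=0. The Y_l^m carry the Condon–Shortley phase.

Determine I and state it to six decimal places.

m-sum 0 ✓  L=6 even ✓  0≤2≤4 ✓
Π(2lᵢ+1) = 5×5×5 = 125
triangle coeff Δ(2,2,2) = 1/630
Σ_t [0,2]: t=0:+1/8 t=1:−1/1 t=2:+1/8 = -3/4
(3j)²=2/35 [(2 2 2; 0 0 0)], sign=-1
Σ_t [0,1]: t=0:+1/2 t=1:−1/4 = 1/4
(3j)²=1/70 [(2 2 2; 1 -1 0)], sign=+1
⇒ 4πI² = 5/49
I = (-1)√(5/49/(4π)) = -0.09011188

-0.090112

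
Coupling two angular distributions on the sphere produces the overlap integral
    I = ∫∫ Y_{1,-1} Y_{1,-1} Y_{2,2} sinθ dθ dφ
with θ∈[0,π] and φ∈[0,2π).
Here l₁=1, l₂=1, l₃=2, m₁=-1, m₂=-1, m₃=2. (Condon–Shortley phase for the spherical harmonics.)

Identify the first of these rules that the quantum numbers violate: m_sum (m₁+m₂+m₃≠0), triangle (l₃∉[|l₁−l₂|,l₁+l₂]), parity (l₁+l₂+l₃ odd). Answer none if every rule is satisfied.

none

Σmᵢ = 0  ✓
l₃∈[|l₁−l₂|,l₁+l₂]=[0,2], have l₃=2  ✓
Σlᵢ = 4 ⇒ even  ✓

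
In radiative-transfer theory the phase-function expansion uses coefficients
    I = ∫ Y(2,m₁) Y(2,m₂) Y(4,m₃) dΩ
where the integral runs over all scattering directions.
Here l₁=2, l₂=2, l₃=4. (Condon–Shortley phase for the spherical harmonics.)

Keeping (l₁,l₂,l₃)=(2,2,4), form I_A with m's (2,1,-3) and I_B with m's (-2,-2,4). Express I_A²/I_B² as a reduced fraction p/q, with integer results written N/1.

Same 2,2,4: normalisation and zero-m 3j drop out of the ratio.
A: Δ: 0! 4! 4! / 9! → 1/630; sum: t=0:+1/144 = 1/144; 3j²(2 2 4; 2 1 -3) = Δ·Π!·Σ² = 1/18  (sign -1)
B: Δ: 0! 4! 4! / 9! → 1/630; sum: t=0:+1/576 = 1/576; 3j²(2 2 4; -2 -2 4) = Δ·Π!·Σ² = 1/9  (sign +1)
I_A²/I_B² = (1/18)/(1/9) = 1/2

1/2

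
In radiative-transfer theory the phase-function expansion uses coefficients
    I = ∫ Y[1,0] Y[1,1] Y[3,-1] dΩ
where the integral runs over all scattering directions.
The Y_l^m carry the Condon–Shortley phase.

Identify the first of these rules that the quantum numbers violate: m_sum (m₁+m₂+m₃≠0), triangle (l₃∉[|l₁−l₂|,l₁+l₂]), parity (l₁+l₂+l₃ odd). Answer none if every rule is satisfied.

triangle

azimuthal sum: 0 + 1 − 1 = 0  ✓
0 ≤ 3 ≤ 2 (triangle on l)  ✗
L = 1 + 1 + 3 = 5 (odd)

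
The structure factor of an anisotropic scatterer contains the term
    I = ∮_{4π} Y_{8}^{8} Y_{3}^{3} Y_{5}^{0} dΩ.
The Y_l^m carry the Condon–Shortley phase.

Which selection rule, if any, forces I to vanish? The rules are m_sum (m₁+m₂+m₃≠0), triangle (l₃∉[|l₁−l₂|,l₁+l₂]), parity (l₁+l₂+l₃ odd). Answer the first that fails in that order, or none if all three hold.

m_sum

m₁+m₂+m₃ = 8 + 3 + 0 = 11  ✗
triangle: |8−3|=5 ≤ l₃=5 ≤ 8+3=11
parity: l₁+l₂+l₃ = 16 is even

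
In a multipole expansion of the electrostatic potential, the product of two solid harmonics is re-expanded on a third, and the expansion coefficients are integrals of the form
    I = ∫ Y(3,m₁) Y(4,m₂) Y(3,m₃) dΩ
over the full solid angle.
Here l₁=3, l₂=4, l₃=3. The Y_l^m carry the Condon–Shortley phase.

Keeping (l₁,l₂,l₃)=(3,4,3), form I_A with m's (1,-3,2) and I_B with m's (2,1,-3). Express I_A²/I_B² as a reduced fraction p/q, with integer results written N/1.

7/15

Same 3,4,3: normalisation and zero-m 3j drop out of the ratio.
A: Δ: 4! 2! 4! / 11! → 1/34650; sum: t=0:+1/288 t=1:−1/144 = -1/288; 3j²(3 4 3; 1 -3 2) = Δ·Π!·Σ² = 1/99  (sign +1)
B: Δ: 4! 2! 4! / 11! → 1/34650; sum: t=1:−1/288 = -1/288; 3j²(3 4 3; 2 1 -3) = Δ·Π!·Σ² = 5/231  (sign -1)
I_A²/I_B² = (1/99)/(5/231) = 7/15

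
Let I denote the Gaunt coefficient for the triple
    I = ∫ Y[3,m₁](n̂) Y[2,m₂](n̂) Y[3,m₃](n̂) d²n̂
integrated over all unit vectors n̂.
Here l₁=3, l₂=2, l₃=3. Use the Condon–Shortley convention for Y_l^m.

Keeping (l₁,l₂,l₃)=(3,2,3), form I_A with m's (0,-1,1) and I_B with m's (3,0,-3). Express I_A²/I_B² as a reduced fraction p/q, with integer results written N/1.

Shared (l₁,l₂,l₃)=(3,2,3): N and (l;000)² cancel in I_A²/I_B².
A: Δ = 2!·4!·2!/9! = 1/3780; Racah Σ t=0..1: t=0:+1/12 t=1:−1/8 = -1/24; ⇒ 3j(3 2 3; 0 -1 1)² = 1/210, sgn -1
B: Δ = 2!·4!·2!/9! = 1/3780; Racah Σ t=0..0: t=0:+1/96 = 1/96; ⇒ 3j(3 2 3; 3 0 -3)² = 5/84, sgn +1
I_A²/I_B² = (1/210)/(5/84) = 2/25

2/25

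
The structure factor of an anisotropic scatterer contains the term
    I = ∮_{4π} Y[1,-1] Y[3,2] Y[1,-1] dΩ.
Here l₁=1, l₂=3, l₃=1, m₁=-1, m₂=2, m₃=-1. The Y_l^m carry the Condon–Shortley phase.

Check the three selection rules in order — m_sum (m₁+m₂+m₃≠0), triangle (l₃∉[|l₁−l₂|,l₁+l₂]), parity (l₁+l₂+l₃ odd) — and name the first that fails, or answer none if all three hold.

triangle

Σmᵢ = 0  ✓
l₃∈[|l₁−l₂|,l₁+l₂]=[2,4], have l₃=1  ✗
Σlᵢ = 5 ⇒ odd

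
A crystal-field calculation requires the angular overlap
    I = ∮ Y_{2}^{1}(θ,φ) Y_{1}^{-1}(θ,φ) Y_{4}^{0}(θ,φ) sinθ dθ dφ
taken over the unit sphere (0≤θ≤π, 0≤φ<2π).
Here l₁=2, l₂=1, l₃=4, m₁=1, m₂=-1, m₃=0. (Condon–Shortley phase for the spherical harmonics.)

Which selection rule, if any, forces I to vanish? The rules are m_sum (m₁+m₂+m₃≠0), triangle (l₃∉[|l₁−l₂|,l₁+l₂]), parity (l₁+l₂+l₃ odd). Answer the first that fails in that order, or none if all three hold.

triangle

Σmᵢ = 0  ✓
l₃∈[|l₁−l₂|,l₁+l₂]=[1,3], have l₃=4  ✗
Σlᵢ = 7 ⇒ odd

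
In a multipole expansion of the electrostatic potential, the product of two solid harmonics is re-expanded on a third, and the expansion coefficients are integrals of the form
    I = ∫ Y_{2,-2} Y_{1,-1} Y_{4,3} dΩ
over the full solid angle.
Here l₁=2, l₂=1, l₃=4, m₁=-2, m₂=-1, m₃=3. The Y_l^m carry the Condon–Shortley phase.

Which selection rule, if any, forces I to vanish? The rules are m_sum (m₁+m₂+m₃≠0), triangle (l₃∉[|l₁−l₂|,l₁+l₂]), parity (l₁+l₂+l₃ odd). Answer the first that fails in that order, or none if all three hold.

triangle

azimuthal sum: -2 − 1 + 3 = 0  ✓
1 ≤ 4 ≤ 3 (triangle on l)  ✗
L = 2 + 1 + 4 = 7 (odd)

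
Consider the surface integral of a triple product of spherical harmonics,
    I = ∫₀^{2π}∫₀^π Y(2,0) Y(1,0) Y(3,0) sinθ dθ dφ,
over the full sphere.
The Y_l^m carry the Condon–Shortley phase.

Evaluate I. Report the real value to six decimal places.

0.247767

Rules hold: Σm=0, L=6 even, 1≤3≤3.
N = 5·3·7 = 105
Δ = 0!·4!·2!/7! = 1/105
Racah Σ t=0..0: t=0:+1/4 = 1/4
⇒ 3j(2 1 3; 0 0 0)² = 3/35, sgn -1
(m-triple is (0,0,0) — same symbol as above.)
4πI² = N·(3j₀)²·(3jₘ)² = 27/35
I = +1·√(0.771429/4π) = 0.24776670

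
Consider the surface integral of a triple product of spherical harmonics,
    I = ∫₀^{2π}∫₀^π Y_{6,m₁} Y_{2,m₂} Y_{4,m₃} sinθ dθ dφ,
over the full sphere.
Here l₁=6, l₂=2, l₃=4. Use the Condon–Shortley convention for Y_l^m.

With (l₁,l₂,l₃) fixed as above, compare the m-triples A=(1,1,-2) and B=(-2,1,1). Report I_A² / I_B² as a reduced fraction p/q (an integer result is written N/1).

Same 6,2,4: normalisation and zero-m 3j drop out of the ratio.
A: Δ: 4! 8! 0! / 13! → 1/6435; sum: t=3:−1/8640 = -1/8640; 3j²(6 2 4; 1 1 -2) = Δ·Π!·Σ² = 14/1287  (sign -1)
B: Δ: 4! 8! 0! / 13! → 1/6435; sum: t=3:−1/4320 = -1/4320; 3j²(6 2 4; -2 1 1) = Δ·Π!·Σ² = 224/6435  (sign +1)
I_A²/I_B² = (14/1287)/(224/6435) = 5/16

5/16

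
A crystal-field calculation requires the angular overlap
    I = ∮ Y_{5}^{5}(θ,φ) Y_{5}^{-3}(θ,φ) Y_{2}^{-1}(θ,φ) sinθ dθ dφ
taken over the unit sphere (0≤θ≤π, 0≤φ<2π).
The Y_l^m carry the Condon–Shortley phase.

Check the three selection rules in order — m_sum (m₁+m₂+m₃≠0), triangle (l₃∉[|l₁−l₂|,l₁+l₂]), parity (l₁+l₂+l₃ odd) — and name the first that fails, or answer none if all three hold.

m₁+m₂+m₃ = 5 − 3 − 1 = 1  ✗
triangle: |5−5|=0 ≤ l₃=2 ≤ 5+5=10
parity: l₁+l₂+l₃ = 12 is even

m_sum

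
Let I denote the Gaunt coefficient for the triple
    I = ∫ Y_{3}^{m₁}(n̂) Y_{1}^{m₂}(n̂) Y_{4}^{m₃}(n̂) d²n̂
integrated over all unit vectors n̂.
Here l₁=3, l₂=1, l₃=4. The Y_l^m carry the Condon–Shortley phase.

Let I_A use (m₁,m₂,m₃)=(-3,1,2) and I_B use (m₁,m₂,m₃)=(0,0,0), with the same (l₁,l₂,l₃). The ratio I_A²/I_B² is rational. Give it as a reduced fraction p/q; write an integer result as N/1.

1/16

l's match ⇒ only the (l;m) 3-j factors differ between A and B.
A: triangle coeff Δ(3,1,4) = 1/252; Σ_t [0,0]: t=0:+1/1440 = 1/1440; (3j)²=1/252 [(3 1 4; -3 1 2)], sign=+1
B: triangle coeff Δ(3,1,4) = 1/252; Σ_t [0,0]: t=0:+1/36 = 1/36; (3j)²=4/63 [(3 1 4; 0 0 0)], sign=+1
I_A²/I_B² = (1/252)/(4/63) = 1/16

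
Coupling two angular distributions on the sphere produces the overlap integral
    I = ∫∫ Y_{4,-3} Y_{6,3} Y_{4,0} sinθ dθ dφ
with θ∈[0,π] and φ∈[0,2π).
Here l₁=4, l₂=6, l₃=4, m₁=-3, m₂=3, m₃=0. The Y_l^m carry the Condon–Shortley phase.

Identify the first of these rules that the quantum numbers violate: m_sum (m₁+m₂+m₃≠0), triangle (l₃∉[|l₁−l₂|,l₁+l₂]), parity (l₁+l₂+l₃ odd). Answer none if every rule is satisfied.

none

Σmᵢ = 0  ✓
l₃∈[|l₁−l₂|,l₁+l₂]=[2,10], have l₃=4  ✓
Σlᵢ = 14 ⇒ even  ✓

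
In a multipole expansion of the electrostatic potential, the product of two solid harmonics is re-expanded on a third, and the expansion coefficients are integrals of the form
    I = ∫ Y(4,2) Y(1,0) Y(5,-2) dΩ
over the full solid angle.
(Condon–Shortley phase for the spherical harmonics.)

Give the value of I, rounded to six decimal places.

0.225034

Checks pass: Σm=0; 10 even; l₃=5∈[3,5].
(2·4+1)(2·1+1)(2·5+1) = 297
Δ: 0! 8! 2! / 11! → 1/495
sum: t=0:+1/576 = 1/576
3j²(4 1 5; 0 0 0) = Δ·Π!·Σ² = 5/99  (sign -1)
sum: t=0:+1/1440 = 1/1440
3j²(4 1 5; 2 0 -2) = Δ·Π!·Σ² = 7/165  (sign -1)
combine: 4πI² = 297·5/99·7/165 = 7/11
take √, sign +1: I = 0.22503380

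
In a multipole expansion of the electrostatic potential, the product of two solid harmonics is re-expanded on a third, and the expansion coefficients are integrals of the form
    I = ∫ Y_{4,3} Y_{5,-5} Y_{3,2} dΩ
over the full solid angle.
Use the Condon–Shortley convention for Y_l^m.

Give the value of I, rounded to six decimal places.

Rules hold: Σm=0, L=12 even, 1≤3≤9.
N = 9·11·7 = 693
Δ = 6!·2!·4!/13! = 1/180180
Racah Σ t=2..4: t=2:+1/576 t=3:−1/144 t=4:+1/576 = -1/288
⇒ 3j(4 5 3; 0 0 0)² = 20/1001, sgn +1
Racah Σ t=0..0: t=0:+1/17280 = 1/17280
⇒ 3j(4 5 3; 3 -5 2)² = 35/858, sgn -1
4πI² = N·(3j₀)²·(3jₘ)² = 1050/1859
I = -1·√(0.56482/4π) = -0.21200691

-0.212007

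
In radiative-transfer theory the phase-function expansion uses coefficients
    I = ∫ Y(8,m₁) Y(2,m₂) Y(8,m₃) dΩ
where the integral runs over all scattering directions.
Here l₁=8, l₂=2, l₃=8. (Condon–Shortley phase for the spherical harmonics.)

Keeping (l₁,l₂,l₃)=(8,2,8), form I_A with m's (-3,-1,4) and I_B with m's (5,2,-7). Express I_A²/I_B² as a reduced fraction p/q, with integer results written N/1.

l's match ⇒ only the (l;m) 3-j factors differ between A and B.
A: triangle coeff Δ(8,2,8) = 1/348840; Σ_t [0,1]: t=0:+1/479001600 t=1:−1/174182400 = -1/273715200; (3j)²=49/3876 [(8 2 8; -3 -1 4)], sign=-1
B: triangle coeff Δ(8,2,8) = 1/348840; Σ_t [2,2]: t=2:+1/24908083200 = 1/24908083200; (3j)²=7/1292 [(8 2 8; 5 2 -7)], sign=-1
I_A²/I_B² = (49/3876)/(7/1292) = 7/3

7/3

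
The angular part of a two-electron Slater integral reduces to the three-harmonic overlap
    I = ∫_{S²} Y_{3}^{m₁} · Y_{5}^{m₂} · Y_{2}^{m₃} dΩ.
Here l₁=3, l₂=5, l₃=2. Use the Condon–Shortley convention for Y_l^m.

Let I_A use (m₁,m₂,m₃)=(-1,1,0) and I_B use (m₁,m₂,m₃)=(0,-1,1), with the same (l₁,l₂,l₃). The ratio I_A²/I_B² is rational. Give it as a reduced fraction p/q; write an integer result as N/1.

l's match ⇒ only the (l;m) 3-j factors differ between A and B.
A: triangle coeff Δ(3,5,2) = 1/2310; Σ_t [4,4]: t=4:+1/192 = 1/192; (3j)²=3/77 [(3 5 2; -1 1 0)], sign=+1
B: triangle coeff Δ(3,5,2) = 1/2310; Σ_t [3,3]: t=3:−1/216 = -1/216; (3j)²=8/231 [(3 5 2; 0 -1 1)], sign=+1
I_A²/I_B² = (3/77)/(8/231) = 9/8

9/8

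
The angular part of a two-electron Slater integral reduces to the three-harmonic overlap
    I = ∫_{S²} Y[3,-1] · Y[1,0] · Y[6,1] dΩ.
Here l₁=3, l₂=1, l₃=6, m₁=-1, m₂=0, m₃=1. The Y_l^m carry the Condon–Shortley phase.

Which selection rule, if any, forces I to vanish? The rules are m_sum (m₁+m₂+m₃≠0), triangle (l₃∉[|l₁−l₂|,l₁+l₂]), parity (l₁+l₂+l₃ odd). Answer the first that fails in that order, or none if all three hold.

triangle

azimuthal sum: -1 + 0 + 1 = 0  ✓
2 ≤ 6 ≤ 4 (triangle on l)  ✗
L = 3 + 1 + 6 = 10 (even)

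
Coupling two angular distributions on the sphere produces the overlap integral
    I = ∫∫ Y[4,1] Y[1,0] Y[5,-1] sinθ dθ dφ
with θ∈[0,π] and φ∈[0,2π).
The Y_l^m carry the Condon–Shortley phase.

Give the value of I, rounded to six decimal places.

Checks pass: Σm=0; 10 even; l₃=5∈[3,5].
(2·4+1)(2·1+1)(2·5+1) = 297
Δ: 0! 8! 2! / 11! → 1/495
sum: t=0:+1/576 = 1/576
3j²(4 1 5; 0 0 0) = Δ·Π!·Σ² = 5/99  (sign -1)
sum: t=0:+1/720 = 1/720
3j²(4 1 5; 1 0 -1) = Δ·Π!·Σ² = 8/165  (sign +1)
combine: 4πI² = 297·5/99·8/165 = 8/11
take √, sign -1: I = -0.24057125

-0.240571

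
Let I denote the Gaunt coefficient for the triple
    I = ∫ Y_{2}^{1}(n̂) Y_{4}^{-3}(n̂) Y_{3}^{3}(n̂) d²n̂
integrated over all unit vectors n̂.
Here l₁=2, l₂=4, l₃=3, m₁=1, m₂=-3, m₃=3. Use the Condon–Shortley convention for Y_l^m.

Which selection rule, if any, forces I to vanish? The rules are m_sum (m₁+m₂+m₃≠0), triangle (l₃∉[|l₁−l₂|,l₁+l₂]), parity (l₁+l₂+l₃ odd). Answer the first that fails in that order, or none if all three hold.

m_sum

azimuthal sum: 1 − 3 + 3 = 1  ✗
2 ≤ 3 ≤ 6 (triangle on l)
L = 2 + 4 + 3 = 9 (odd)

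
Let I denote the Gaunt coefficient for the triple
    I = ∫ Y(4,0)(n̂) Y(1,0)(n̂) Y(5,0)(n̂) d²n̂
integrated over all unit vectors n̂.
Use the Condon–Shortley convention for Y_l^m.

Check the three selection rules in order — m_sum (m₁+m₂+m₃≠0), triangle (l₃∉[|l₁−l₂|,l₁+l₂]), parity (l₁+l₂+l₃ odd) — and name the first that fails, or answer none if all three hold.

none

m₁+m₂+m₃ = 0 + 0 + 0 = 0  ✓
triangle: |4−1|=3 ≤ l₃=5 ≤ 4+1=5  ✓
parity: l₁+l₂+l₃ = 10 is even  ✓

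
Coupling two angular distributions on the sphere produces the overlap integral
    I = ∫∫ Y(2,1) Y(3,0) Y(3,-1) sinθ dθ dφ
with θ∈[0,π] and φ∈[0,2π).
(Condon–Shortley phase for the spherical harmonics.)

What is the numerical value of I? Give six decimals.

m-sum 0 ✓  L=8 even ✓  1≤3≤5 ✓
Π(2lᵢ+1) = 5×7×7 = 245
triangle coeff Δ(2,3,3) = 1/3780
Σ_t [0,2]: t=0:+1/24 t=1:−1/4 t=2:+1/24 = -1/6
(3j)²=4/105 [(2 3 3; 0 0 0)], sign=+1
Σ_t [0,1]: t=0:+1/12 t=1:−1/8 = -1/24
(3j)²=1/210 [(2 3 3; 1 0 -1)], sign=-1
⇒ 4πI² = 2/45
I = (-1)√(2/45/(4π)) = -0.05947080

-0.059471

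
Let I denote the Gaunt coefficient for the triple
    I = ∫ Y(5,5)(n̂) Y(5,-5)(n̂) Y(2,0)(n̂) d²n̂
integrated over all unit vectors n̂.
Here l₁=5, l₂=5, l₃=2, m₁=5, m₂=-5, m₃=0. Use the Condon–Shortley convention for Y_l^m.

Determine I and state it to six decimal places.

0.242609

m-sum 0 ✓  L=12 even ✓  0≤2≤10 ✓
Π(2lᵢ+1) = 11×11×5 = 605
triangle coeff Δ(5,5,2) = 1/38610
Σ_t [3,5]: t=3:−1/2880 t=4:+1/576 t=5:−1/2880 = 1/960
(3j)²=10/429 [(5 5 2; 0 0 0)], sign=+1
Σ_t [0,0]: t=0:+1/161280 = 1/161280
(3j)²=15/286 [(5 5 2; 5 -5 0)], sign=+1
⇒ 4πI² = 125/169
I = (+1)√(125/169/(4π)) = 0.24260890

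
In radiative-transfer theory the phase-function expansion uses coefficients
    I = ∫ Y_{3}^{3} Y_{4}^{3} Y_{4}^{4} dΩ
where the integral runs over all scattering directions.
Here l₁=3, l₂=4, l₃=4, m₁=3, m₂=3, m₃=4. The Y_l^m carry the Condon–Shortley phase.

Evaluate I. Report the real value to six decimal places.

0.000000

Σmᵢ = 10 ≠ 0, so the φ-integral vanishes; I = 0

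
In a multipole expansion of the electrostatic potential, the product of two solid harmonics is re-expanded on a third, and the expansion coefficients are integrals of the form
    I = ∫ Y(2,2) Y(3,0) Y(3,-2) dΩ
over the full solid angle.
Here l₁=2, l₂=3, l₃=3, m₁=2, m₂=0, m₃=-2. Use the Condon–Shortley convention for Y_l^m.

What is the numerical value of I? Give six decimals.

Rules hold: Σm=0, L=8 even, 1≤3≤5.
N = 5·7·7 = 245
Δ = 2!·2!·4!/9! = 1/3780
Racah Σ t=0..2: t=0:+1/24 t=1:−1/4 t=2:+1/24 = -1/6
⇒ 3j(2 3 3; 0 0 0)² = 4/105, sgn +1
Racah Σ t=0..0: t=0:+1/24 = 1/24
⇒ 3j(2 3 3; 2 0 -2)² = 1/21, sgn -1
4πI² = N·(3j₀)²·(3jₘ)² = 4/9
I = -1·√(0.444444/4π) = -0.18806319

-0.188063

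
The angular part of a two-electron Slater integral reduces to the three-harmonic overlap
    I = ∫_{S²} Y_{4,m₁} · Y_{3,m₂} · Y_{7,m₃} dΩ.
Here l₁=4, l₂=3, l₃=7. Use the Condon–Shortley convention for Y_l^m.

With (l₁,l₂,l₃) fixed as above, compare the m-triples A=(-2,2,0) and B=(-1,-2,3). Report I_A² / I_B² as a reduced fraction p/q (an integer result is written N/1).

Shared (l₁,l₂,l₃)=(4,3,7): N and (l;000)² cancel in I_A²/I_B².
A: Δ = 0!·8!·6!/15! = 1/45045; Racah Σ t=0..0: t=0:+1/172800 = 1/172800; ⇒ 3j(4 3 7; -2 2 0)² = 7/2145, sgn -1
B: Δ = 0!·8!·6!/15! = 1/45045; Racah Σ t=0..0: t=0:+1/86400 = 1/86400; ⇒ 3j(4 3 7; -1 -2 3)² = 16/715, sgn +1
I_A²/I_B² = (7/2145)/(16/715) = 7/48

7/48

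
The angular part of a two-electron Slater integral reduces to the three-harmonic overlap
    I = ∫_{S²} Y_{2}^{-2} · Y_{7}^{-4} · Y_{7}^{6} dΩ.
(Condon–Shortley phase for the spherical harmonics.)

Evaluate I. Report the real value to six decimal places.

-0.106948

Rules hold: Σm=0, L=16 even, 5≤7≤9.
N = 5·15·15 = 1125
Δ = 2!·2!·12!/17! = 1/185640
Racah Σ t=0..2: t=0:+1/2419200 t=1:−1/518400 t=2:+1/2419200 = -1/907200
⇒ 3j(2 7 7; 0 0 0)² = 56/3315, sgn +1
Racah Σ t=2..2: t=2:+1/159667200 = 1/159667200
⇒ 3j(2 7 7; -2 -4 6)² = 9/1190, sgn -1
4πI² = N·(3j₀)²·(3jₘ)² = 540/3757
I = -1·√(0.143732/4π) = -0.10694768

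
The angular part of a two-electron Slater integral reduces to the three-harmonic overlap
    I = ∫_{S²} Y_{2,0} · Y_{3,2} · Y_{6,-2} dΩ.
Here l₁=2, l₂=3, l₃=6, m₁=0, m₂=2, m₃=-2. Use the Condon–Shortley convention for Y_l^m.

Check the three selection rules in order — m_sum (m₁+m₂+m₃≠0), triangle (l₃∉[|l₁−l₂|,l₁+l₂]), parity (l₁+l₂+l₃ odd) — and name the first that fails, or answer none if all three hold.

m₁+m₂+m₃ = 0 + 2 − 2 = 0  ✓
triangle: |2−3|=1 ≤ l₃=6 ≤ 2+3=5  ✗
parity: l₁+l₂+l₃ = 11 is odd

triangle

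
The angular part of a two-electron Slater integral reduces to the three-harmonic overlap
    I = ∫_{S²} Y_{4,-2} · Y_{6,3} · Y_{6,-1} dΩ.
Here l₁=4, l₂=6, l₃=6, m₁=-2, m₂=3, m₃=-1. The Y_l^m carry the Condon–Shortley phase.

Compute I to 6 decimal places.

0.036205

Rules hold: Σm=0, L=16 even, 2≤6≤10.
N = 9·13·13 = 1521
Δ = 4!·4!·8!/17! = 1/15315300
Racah Σ t=0..4: t=0:+1/829440 t=1:−1/25920 t=2:+1/9216 t=3:−1/25920 t=4:+1/829440 = 7/207360
⇒ 3j(4 6 6; 0 0 0)² = 28/2431, sgn +1
Racah Σ t=2..4: t=2:+1/483840 t=3:−1/51840 t=4:+1/69120 = -1/362880
⇒ 3j(4 6 6; -2 3 -1)² = 16/17017, sgn +1
4πI² = N·(3j₀)²·(3jₘ)² = 576/34969
I = +1·√(0.0164717/4π) = 0.03620468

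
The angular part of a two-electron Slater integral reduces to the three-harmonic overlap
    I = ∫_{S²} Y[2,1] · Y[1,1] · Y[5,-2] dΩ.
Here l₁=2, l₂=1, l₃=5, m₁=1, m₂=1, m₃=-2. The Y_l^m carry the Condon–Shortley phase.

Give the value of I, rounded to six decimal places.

l₃=5 ∉ [1,3] — triangle fails ⇒ I = 0

0.000000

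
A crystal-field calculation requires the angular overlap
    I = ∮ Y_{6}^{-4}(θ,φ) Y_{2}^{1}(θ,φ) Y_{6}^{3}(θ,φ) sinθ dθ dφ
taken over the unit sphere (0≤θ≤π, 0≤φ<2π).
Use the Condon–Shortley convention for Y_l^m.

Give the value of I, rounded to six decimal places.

0.179515

Rules hold: Σm=0, L=14 even, 4≤6≤8.
N = 13·5·13 = 845
Δ = 2!·10!·2!/15! = 1/90090
Racah Σ t=0..2: t=0:+1/69120 t=1:−1/14400 t=2:+1/69120 = -7/172800
⇒ 3j(6 2 6; 0 0 0)² = 14/715, sgn -1
Racah Σ t=1..2: t=1:−1/725760 t=2:+1/161280 = 1/207360
⇒ 3j(6 2 6; -4 1 3)² = 7/286, sgn -1
4πI² = N·(3j₀)²·(3jₘ)² = 49/121
I = +1·√(0.404959/4π) = 0.17951487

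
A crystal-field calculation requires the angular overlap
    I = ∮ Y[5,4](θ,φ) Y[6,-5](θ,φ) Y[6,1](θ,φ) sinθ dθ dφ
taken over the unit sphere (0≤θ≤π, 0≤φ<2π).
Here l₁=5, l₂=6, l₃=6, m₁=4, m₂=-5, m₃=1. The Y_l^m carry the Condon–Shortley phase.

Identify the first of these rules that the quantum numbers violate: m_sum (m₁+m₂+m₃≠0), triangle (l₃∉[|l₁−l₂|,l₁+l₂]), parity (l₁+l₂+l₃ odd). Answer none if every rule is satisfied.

azimuthal sum: 4 − 5 + 1 = 0  ✓
1 ≤ 6 ≤ 11 (triangle on l)  ✓
L = 5 + 6 + 6 = 17 (odd)  ✗

parity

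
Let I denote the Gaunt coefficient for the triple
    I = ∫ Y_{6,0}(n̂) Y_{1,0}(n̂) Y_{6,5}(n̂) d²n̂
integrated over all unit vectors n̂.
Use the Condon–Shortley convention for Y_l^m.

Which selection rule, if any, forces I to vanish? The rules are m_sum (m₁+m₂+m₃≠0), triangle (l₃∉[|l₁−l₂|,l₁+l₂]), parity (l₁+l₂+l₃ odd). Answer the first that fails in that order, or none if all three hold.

azimuthal sum: 0 + 0 + 5 = 5  ✗
5 ≤ 6 ≤ 7 (triangle on l)
L = 6 + 1 + 6 = 13 (odd)

m_sum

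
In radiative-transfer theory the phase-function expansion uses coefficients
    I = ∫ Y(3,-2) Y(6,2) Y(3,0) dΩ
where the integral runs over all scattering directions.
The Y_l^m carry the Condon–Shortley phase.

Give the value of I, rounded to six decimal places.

0.177420

m-sum 0 ✓  L=12 even ✓  3≤3≤9 ✓
Π(2lᵢ+1) = 7×13×7 = 637
triangle coeff Δ(3,6,3) = 1/12012
Σ_t [3,3]: t=3:−1/1296 = -1/1296
(3j)²=100/3003 [(3 6 3; 0 0 0)], sign=+1
Σ_t [5,5]: t=5:−1/4320 = -1/4320
(3j)²=8/429 [(3 6 3; -2 2 0)], sign=+1
⇒ 4πI² = 5600/14157
I = (+1)√(5600/14157/(4π)) = 0.17742036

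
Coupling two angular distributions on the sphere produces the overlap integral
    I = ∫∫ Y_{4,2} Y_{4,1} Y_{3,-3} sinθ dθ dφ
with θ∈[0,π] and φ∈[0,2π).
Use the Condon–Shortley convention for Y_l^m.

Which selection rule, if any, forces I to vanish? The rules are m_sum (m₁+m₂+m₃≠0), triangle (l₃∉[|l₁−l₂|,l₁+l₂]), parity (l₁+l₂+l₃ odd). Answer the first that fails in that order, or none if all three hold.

parity

azimuthal sum: 2 + 1 − 3 = 0  ✓
0 ≤ 3 ≤ 8 (triangle on l)  ✓
L = 4 + 4 + 3 = 11 (odd)  ✗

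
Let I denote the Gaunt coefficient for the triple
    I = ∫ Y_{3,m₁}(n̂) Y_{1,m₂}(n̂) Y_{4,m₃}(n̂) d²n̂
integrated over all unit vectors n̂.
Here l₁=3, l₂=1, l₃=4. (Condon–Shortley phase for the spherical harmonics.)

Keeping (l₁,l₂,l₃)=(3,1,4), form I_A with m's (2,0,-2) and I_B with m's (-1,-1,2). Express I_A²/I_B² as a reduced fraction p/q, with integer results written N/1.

4/5

Same 3,1,4: normalisation and zero-m 3j drop out of the ratio.
A: Δ: 0! 6! 2! / 9! → 1/252; sum: t=0:+1/120 = 1/120; 3j²(3 1 4; 2 0 -2) = Δ·Π!·Σ² = 1/21  (sign +1)
B: Δ: 0! 6! 2! / 9! → 1/252; sum: t=0:+1/96 = 1/96; 3j²(3 1 4; -1 -1 2) = Δ·Π!·Σ² = 5/84  (sign +1)
I_A²/I_B² = (1/21)/(5/84) = 4/5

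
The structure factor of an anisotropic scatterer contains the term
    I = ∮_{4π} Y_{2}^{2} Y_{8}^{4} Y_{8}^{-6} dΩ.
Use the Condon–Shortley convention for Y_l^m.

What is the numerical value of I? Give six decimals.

Checks pass: Σm=0; 18 even; l₃=8∈[6,10].
(2·2+1)(2·8+1)(2·8+1) = 1445
Δ: 2! 2! 14! / 19! → 1/348840
sum: t=0:+1/116121600 t=1:−1/25401600 t=2:+1/116121600 = -1/45158400
3j²(2 8 8; 0 0 0) = Δ·Π!·Σ² = 24/1615  (sign -1)
sum: t=0:+1/3832012800 = 1/3832012800
3j²(2 8 8; 2 4 -6) = Δ·Π!·Σ² = 91/9690  (sign +1)
combine: 4πI² = 1445·24/1615·91/9690 = 364/1805
take √, sign -1: I = -0.12667974

-0.126680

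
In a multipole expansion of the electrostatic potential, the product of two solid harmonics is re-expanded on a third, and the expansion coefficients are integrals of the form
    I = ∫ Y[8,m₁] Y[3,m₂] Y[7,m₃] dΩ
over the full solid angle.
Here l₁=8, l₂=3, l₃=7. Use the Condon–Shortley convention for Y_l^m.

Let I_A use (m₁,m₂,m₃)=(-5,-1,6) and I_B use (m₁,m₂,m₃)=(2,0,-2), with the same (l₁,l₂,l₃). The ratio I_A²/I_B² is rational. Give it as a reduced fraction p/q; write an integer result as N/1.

Shared (l₁,l₂,l₃)=(8,3,7): N and (l;000)² cancel in I_A²/I_B².
A: Δ = 4!·12!·2!/19! = 1/5290740; Racah Σ t=1..2: t=1:−1/2874009600 t=2:+1/319334400 = 1/359251200; ⇒ 3j(8 3 7; -5 -1 6)² = 1664/101745, sgn -1
B: Δ = 4!·12!·2!/19! = 1/5290740; Racah Σ t=1..3: t=1:−1/7257600 t=2:+1/3870720 t=3:−1/26127360 = 43/522547200; ⇒ 3j(8 3 7; 2 0 -2)² = 1849/352716, sgn -1
I_A²/I_B² = (1664/101745)/(1849/352716) = 86528/27735

86528/27735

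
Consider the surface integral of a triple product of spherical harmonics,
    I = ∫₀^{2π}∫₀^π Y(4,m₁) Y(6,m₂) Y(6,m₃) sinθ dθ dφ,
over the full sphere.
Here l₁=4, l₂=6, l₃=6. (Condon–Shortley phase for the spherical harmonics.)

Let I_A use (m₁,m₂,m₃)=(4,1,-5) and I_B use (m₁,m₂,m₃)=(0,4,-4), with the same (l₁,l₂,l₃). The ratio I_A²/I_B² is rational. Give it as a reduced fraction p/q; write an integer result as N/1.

385/768

Same 4,6,6: normalisation and zero-m 3j drop out of the ratio.
A: Δ: 4! 4! 8! / 17! → 1/15315300; sum: t=0:+1/2903040 = 1/2903040; 3j²(4 6 6; 4 1 -5) = Δ·Π!·Σ² = 5/663  (sign -1)
B: Δ: 4! 4! 8! / 17! → 1/15315300; sum: t=2:+1/645120 t=3:−1/181440 t=4:+1/829440 = -1/362880; 3j²(4 6 6; 0 4 -4) = Δ·Π!·Σ² = 256/17017  (sign -1)
I_A²/I_B² = (5/663)/(256/17017) = 385/768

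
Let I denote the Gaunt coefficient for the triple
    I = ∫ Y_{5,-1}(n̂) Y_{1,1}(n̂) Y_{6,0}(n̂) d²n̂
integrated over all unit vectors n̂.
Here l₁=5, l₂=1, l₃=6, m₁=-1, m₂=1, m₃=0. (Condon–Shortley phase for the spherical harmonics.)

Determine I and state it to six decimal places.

Rules hold: Σm=0, L=12 even, 4≤6≤6.
N = 11·3·13 = 429
Δ = 0!·10!·2!/13! = 1/858
Racah Σ t=0..0: t=0:+1/14400 = 1/14400
⇒ 3j(5 1 6; 0 0 0)² = 6/143, sgn +1
Racah Σ t=0..0: t=0:+1/34560 = 1/34560
⇒ 3j(5 1 6; -1 1 0)² = 5/286, sgn +1
4πI² = N·(3j₀)²·(3jₘ)² = 45/143
I = +1·√(0.314685/4π) = 0.15824621

0.158246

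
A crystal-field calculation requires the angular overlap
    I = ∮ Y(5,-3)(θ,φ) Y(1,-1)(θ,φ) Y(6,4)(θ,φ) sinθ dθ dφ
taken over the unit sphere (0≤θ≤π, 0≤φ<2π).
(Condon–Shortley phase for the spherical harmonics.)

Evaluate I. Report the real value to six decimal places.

0.274090

Checks pass: Σm=0; 12 even; l₃=6∈[4,6].
(2·5+1)(2·1+1)(2·6+1) = 429
Δ: 0! 10! 2! / 13! → 1/858
sum: t=0:+1/14400 = 1/14400
3j²(5 1 6; 0 0 0) = Δ·Π!·Σ² = 6/143  (sign +1)
sum: t=0:+1/161280 = 1/161280
3j²(5 1 6; -3 -1 4) = Δ·Π!·Σ² = 15/286  (sign +1)
combine: 4πI² = 429·6/143·15/286 = 135/143
take √, sign +1: I = 0.27409047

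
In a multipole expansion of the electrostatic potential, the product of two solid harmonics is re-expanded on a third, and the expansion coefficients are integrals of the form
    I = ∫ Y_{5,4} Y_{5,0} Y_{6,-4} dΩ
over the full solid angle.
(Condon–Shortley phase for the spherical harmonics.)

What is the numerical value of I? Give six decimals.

-0.082328

m-sum 0 ✓  L=16 even ✓  0≤6≤10 ✓
Π(2lᵢ+1) = 11×11×13 = 1573
triangle coeff Δ(5,5,6) = 1/28588560
Σ_t [0,4]: t=0:+1/345600 t=1:−1/13824 t=2:+1/5184 t=3:−1/13824 t=4:+1/345600 = 7/129600
(3j)²=80/7293 [(5 5 6; 0 0 0)], sign=+1
Σ_t [0,1]: t=0:+1/345600 t=1:−1/207360 = -1/518400
(3j)²=12/2431 [(5 5 6; 4 0 -4)], sign=-1
⇒ 4πI² = 320/3757
I = (-1)√(320/3757/(4π)) = -0.08232836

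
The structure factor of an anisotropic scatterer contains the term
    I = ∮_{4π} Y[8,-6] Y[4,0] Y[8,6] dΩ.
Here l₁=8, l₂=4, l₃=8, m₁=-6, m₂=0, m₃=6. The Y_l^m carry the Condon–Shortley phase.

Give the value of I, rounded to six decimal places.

-0.133624

m-sum 0 ✓  L=20 even ✓  4≤8≤12 ✓
Π(2lᵢ+1) = 17×9×17 = 2601
triangle coeff Δ(8,4,8) = 1/185175900
Σ_t [0,4]: t=0:+1/557383680 t=1:−1/21772800 t=2:+1/8294400 t=3:−1/21772800 t=4:+1/557383680 = 1/30965760
(3j)²=36/4199 [(8 4 8; 0 0 0)], sign=+1
Σ_t [2,4]: t=2:+1/7664025600 t=3:−1/1437004800 t=4:+1/4180377600 = -1/3065610240
(3j)²=13/1292 [(8 4 8; -6 0 6)], sign=-1
⇒ 4πI² = 81/361
I = (-1)√(81/361/(4π)) = -0.13362385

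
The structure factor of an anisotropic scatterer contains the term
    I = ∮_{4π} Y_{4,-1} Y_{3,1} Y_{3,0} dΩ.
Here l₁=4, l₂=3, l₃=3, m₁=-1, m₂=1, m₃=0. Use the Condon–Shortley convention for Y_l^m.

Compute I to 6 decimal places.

-0.099323

Rules hold: Σm=0, L=10 even, 1≤3≤7.
N = 9·7·7 = 441
Δ = 4!·4!·2!/11! = 1/34650
Racah Σ t=1..3: t=1:−1/72 t=2:+1/16 t=3:−1/72 = 5/144
⇒ 3j(4 3 3; 0 0 0)² = 2/77, sgn -1
Racah Σ t=2..4: t=2:+1/48 t=3:−1/24 t=4:+1/288 = -5/288
⇒ 3j(4 3 3; -1 1 0)² = 5/462, sgn +1
4πI² = N·(3j₀)²·(3jₘ)² = 15/121
I = -1·√(0.123967/4π) = -0.09932258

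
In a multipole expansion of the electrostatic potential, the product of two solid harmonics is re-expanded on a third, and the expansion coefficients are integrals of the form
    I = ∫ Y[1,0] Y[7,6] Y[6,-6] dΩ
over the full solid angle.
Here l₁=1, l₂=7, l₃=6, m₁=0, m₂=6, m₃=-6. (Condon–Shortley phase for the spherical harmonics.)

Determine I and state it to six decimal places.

Rules hold: Σm=0, L=14 even, 6≤6≤8.
N = 3·15·13 = 585
Δ = 2!·0!·12!/15! = 1/1365
Racah Σ t=1..1: t=1:−1/518400 = -1/518400
⇒ 3j(1 7 6; 0 0 0)² = 7/195, sgn -1
Racah Σ t=1..1: t=1:−1/479001600 = -1/479001600
⇒ 3j(1 7 6; 0 6 -6)² = 1/105, sgn -1
4πI² = N·(3j₀)²·(3jₘ)² = 1/5
I = +1·√(0.2/4π) = 0.12615663

0.126157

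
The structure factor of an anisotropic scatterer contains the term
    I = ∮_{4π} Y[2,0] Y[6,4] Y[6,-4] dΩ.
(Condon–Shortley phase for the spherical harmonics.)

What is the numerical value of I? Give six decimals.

Checks pass: Σm=0; 14 even; l₃=6∈[4,8].
(2·2+1)(2·6+1)(2·6+1) = 845
Δ: 2! 2! 10! / 15! → 1/90090
sum: t=0:+1/69120 t=1:−1/14400 t=2:+1/69120 = -7/172800
3j²(2 6 6; 0 0 0) = Δ·Π!·Σ² = 14/715  (sign -1)
sum: t=0:+1/14515200 t=1:−1/362880 t=2:+1/322560 = 1/2419200
3j²(2 6 6; 0 4 -4) = Δ·Π!·Σ² = 2/5005  (sign +1)
combine: 4πI² = 845·14/715·2/5005 = 4/605
take √, sign -1: I = -0.02293757

-0.022938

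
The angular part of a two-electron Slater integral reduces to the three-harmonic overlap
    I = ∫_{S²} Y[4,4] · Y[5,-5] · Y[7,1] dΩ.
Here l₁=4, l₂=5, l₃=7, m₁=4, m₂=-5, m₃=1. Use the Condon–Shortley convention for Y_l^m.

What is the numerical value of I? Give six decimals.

m-sum 0 ✓  L=16 even ✓  1≤7≤9 ✓
Π(2lᵢ+1) = 9×11×15 = 1485
triangle coeff Δ(4,5,7) = 1/6126120
Σ_t [0,2]: t=0:+1/69120 t=1:−1/20736 t=2:+1/69120 = -1/51840
(3j)²=280/21879 [(4 5 7; 0 0 0)], sign=+1
Σ_t [0,0]: t=0:+1/58060800 = 1/58060800
(3j)²=1/4862 [(4 5 7; 4 -5 1)], sign=+1
⇒ 4πI² = 2100/537251
I = (+1)√(2100/537251/(4π)) = 0.01763665

0.017637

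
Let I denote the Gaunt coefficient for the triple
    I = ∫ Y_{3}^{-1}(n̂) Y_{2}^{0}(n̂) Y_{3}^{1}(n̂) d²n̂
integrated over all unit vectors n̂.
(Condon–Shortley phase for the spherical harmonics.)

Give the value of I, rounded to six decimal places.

-0.126157

Rules hold: Σm=0, L=8 even, 1≤3≤5.
N = 7·5·7 = 245
Δ = 2!·4!·2!/9! = 1/3780
Racah Σ t=0..2: t=0:+1/24 t=1:−1/4 t=2:+1/24 = -1/6
⇒ 3j(3 2 3; 0 0 0)² = 4/105, sgn +1
Racah Σ t=0..2: t=0:+1/96 t=1:−1/6 t=2:+1/16 = -3/32
⇒ 3j(3 2 3; -1 0 1)² = 3/140, sgn -1
4πI² = N·(3j₀)²·(3jₘ)² = 1/5
I = -1·√(0.2/4π) = -0.12615663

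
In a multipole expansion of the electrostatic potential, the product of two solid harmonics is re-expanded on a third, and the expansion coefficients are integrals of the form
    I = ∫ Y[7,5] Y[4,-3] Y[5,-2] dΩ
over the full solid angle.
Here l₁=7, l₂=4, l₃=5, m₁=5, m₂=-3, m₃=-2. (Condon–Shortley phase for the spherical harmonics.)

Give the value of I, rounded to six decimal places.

-0.026159

Checks pass: Σm=0; 16 even; l₃=5∈[3,11].
(2·7+1)(2·4+1)(2·5+1) = 1485
Δ: 6! 8! 2! / 17! → 1/6126120
sum: t=2:+1/69120 t=3:−1/20736 t=4:+1/69120 = -1/51840
3j²(7 4 5; 0 0 0) = Δ·Π!·Σ² = 280/21879  (sign +1)
sum: t=0:+1/1036800 t=1:−1/1209600 = 1/7257600
3j²(7 4 5; 5 -3 -2) = Δ·Π!·Σ² = 1/2210  (sign -1)
combine: 4πI² = 1485·280/21879·1/2210 = 420/48841
take √, sign -1: I = -0.02615938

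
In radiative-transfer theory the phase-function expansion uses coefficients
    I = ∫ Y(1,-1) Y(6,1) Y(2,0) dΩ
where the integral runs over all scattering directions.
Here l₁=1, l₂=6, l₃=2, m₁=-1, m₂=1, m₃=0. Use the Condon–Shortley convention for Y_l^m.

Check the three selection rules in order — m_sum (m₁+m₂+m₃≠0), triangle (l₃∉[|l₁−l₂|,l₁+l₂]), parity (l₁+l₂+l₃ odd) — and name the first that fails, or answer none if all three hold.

triangle

m₁+m₂+m₃ = -1 + 1 + 0 = 0  ✓
triangle: |1−6|=5 ≤ l₃=2 ≤ 1+6=7  ✗
parity: l₁+l₂+l₃ = 9 is odd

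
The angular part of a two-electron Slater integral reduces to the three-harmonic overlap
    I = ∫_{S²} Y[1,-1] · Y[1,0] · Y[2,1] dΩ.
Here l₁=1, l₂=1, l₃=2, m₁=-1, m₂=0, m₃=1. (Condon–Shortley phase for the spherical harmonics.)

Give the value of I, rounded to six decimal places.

Rules hold: Σm=0, L=4 even, 0≤2≤2.
N = 3·3·5 = 45
Δ = 0!·2!·2!/5! = 1/30
Racah Σ t=0..0: t=0:+1/1 = 1/1
⇒ 3j(1 1 2; 0 0 0)² = 2/15, sgn +1
Racah Σ t=0..0: t=0:+1/2 = 1/2
⇒ 3j(1 1 2; -1 0 1)² = 1/10, sgn -1
4πI² = N·(3j₀)²·(3jₘ)² = 3/5
I = -1·√(0.6/4π) = -0.21850969

-0.218510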